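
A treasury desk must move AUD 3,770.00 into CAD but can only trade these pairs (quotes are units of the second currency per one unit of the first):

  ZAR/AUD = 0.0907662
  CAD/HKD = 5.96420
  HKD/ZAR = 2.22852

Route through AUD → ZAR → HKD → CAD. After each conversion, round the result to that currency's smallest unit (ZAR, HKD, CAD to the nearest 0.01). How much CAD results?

AUD 3,770.00 ÷ 0.0907662 = ZAR 41,535.29
ZAR 41,535.29 ÷ 2.22852 = HKD 18,638.06
HKD 18,638.06 ÷ 5.96420 = CAD 3,124.99

CAD 3,124.99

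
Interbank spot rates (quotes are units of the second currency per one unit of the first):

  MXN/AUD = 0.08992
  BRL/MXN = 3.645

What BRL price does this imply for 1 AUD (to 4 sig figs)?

AUD/BRL = 3.051

1 AUD ÷ 0.08992 = 11.121 MXN
11.121 MXN ÷ 3.645 = 3.05103 BRL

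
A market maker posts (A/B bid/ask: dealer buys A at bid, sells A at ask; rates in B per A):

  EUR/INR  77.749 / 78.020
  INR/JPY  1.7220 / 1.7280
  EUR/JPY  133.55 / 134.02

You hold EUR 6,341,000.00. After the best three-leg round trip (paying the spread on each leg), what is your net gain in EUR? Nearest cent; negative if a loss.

Best loop EUR → INR → JPY → EUR:
EUR 6,341,000.00 × 77.749 (sell EUR at bid) = INR 493,006,409.00
INR 493,006,409.00 × 1.7220 (sell INR at bid) = JPY 848,957,036
JPY 848,957,036 ÷ 134.02 (buy EUR at ask) = EUR 6,334,554.81

Net result: EUR -6,445.19 (no profitable arbitrage after spreads)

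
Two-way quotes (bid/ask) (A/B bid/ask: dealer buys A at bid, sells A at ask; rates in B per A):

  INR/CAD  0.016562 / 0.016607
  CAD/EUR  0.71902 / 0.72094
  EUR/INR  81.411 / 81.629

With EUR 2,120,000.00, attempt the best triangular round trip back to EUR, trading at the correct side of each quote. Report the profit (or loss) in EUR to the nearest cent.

Best loop EUR → CAD → INR → EUR:
EUR 2,120,000.00 ÷ 0.72094 (buy CAD at ask) = CAD 2,940,605.32
CAD 2,940,605.32 ÷ 0.016607 (buy INR at ask) = INR 177,070,230.68
INR 177,070,230.68 ÷ 81.629 (buy EUR at ask) = EUR 2,169,207.40

Net profit: EUR 49,207.40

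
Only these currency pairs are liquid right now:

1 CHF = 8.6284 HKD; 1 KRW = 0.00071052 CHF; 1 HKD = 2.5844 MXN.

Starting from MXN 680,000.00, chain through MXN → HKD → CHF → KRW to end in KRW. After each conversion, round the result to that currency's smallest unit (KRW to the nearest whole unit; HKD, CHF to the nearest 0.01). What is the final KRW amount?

KRW 42,918,313

MXN 680,000.00 ÷ 2.5844 = HKD 263,117.16
HKD 263,117.16 ÷ 8.6284 = CHF 30,494.32
CHF 30,494.32 ÷ 0.00071052 = KRW 42,918,313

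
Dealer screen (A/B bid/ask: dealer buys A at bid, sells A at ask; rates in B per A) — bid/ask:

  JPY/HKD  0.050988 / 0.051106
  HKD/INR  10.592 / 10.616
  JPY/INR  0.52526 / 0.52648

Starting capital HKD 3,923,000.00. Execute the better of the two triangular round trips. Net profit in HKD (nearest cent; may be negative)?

Net profit: HKD 101,226.16

Best loop HKD → INR → JPY → HKD:
HKD 3,923,000.00 × 10.592 (sell HKD at bid) = INR 41,552,416.00
INR 41,552,416.00 ÷ 0.52648 (buy JPY at ask) = JPY 78,924,966
JPY 78,924,966 × 0.050988 (sell JPY at bid) = HKD 4,024,226.16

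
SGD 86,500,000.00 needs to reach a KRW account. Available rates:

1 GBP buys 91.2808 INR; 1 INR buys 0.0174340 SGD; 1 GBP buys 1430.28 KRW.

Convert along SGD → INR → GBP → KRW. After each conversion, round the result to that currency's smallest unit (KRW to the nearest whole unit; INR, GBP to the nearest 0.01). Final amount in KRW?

SGD 86,500,000.00 ÷ 0.0174340 = INR 4,961,569,347.25
INR 4,961,569,347.25 ÷ 91.2808 = GBP 54,355,016.03
GBP 54,355,016.03 × 1430.28 = KRW 77,742,892,327

KRW 77,742,892,327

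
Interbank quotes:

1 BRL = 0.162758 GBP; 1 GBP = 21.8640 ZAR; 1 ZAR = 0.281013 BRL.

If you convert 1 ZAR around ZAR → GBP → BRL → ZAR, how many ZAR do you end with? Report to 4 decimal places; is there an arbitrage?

1.0000 (no arbitrage)

Around ZAR → GBP → BRL → ZAR: 1 ÷ 21.8640 ÷ 0.162758 ÷ 0.281013 = 1.000004
Product ≈ 1 (deviation 0.000%, within rounding noise).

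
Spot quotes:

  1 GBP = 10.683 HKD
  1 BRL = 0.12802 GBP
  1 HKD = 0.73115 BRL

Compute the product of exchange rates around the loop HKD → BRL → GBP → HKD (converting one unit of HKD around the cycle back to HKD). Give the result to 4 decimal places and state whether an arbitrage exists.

0.9999 (no arbitrage)

Around HKD → BRL → GBP → HKD: 1 × 0.73115 × 0.12802 × 10.683 = 0.999948
Product ≈ 1 (deviation 0.005%, within rounding noise).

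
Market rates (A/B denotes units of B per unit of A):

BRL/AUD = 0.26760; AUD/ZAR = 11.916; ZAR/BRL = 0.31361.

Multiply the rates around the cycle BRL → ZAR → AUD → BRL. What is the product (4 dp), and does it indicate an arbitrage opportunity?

1.0000 (no arbitrage)

Around BRL → ZAR → AUD → BRL: 1 ÷ 0.31361 ÷ 11.916 ÷ 0.26760 = 0.999985
Product ≈ 1 (deviation 0.001%, within rounding noise).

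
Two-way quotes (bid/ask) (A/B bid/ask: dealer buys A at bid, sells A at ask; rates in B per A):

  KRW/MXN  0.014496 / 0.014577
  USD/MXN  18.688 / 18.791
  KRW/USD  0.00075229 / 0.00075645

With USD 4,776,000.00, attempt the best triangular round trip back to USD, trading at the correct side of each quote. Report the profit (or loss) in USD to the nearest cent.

Net profit: USD 94,599.04

Best loop USD → KRW → MXN → USD:
USD 4,776,000.00 ÷ 0.00075645 (buy KRW at ask) = KRW 6,313,702,161
KRW 6,313,702,161 × 0.014496 (sell KRW at bid) = MXN 91,523,426.53
MXN 91,523,426.53 ÷ 18.791 (buy USD at ask) = USD 4,870,599.04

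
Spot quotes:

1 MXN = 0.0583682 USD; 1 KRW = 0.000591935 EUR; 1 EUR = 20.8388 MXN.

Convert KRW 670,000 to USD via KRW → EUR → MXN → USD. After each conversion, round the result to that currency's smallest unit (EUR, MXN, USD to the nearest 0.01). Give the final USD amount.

USD 482.39

KRW 670,000 × 0.000591935 = EUR 396.60
EUR 396.60 × 20.8388 = MXN 8,264.67
MXN 8,264.67 × 0.0583682 = USD 482.39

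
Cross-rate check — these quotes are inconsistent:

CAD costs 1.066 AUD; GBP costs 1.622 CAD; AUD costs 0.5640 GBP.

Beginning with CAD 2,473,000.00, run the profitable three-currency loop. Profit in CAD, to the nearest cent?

Profitable loop is CAD → GBP → AUD → CAD:
CAD 2,473,000.00 ÷ 1.622 = GBP 1,524,660.91
GBP 1,524,660.91 ÷ 0.5640 = AUD 2,703,299.49
AUD 2,703,299.49 ÷ 1.066 = CAD 2,535,928.23
Profit = CAD 2,535,928.23 − CAD 2,473,000.00

Profit: CAD 62,928.23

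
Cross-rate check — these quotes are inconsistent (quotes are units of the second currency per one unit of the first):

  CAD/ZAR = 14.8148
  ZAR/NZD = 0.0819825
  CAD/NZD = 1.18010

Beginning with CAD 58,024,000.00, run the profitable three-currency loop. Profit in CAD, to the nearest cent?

Profitable loop is CAD → ZAR → NZD → CAD:
CAD 58,024,000.00 × 14.8148 = ZAR 859,613,955.20
ZAR 859,613,955.20 × 0.0819825 = NZD 70,473,301.08
NZD 70,473,301.08 ÷ 1.18010 = CAD 59,718,075.66
Profit = CAD 59,718,075.66 − CAD 58,024,000.00

Profit: CAD 1,694,075.66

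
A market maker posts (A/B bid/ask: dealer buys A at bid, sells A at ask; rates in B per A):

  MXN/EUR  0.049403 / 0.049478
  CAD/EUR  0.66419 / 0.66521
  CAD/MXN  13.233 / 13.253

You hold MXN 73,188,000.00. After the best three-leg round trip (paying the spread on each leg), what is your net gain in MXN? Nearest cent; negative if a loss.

Net profit: MXN 944,027.43

Best loop MXN → CAD → EUR → MXN:
MXN 73,188,000.00 ÷ 13.253 (buy CAD at ask) = CAD 5,522,372.29
CAD 5,522,372.29 × 0.66419 (sell CAD at bid) = EUR 3,667,904.45
EUR 3,667,904.45 ÷ 0.049478 (buy MXN at ask) = MXN 74,132,027.43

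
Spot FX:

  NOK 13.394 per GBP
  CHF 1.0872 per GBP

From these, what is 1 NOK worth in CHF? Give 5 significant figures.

1 NOK ÷ 13.394 = 0.0746603 GBP
0.0746603 GBP × 1.0872 = 0.0811707 CHF

NOK/CHF = 0.081171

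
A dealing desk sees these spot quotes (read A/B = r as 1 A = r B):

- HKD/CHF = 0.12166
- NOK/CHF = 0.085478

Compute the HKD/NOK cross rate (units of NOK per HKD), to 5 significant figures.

1 HKD × 0.12166 = 0.12166 CHF
0.12166 CHF ÷ 0.085478 = 1.42329 NOK

HKD/NOK = 1.4233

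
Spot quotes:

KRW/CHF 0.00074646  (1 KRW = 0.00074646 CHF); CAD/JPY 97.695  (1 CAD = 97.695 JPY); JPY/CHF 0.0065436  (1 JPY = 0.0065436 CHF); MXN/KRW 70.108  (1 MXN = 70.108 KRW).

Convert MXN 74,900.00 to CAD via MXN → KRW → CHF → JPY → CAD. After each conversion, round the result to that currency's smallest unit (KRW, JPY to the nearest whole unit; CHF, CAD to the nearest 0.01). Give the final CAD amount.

CAD 6,131.50

MXN 74,900.00 × 70.108 = KRW 5,251,089
KRW 5,251,089 × 0.00074646 = CHF 3,919.73
CHF 3,919.73 ÷ 0.0065436 = JPY 599,017
JPY 599,017 ÷ 97.695 = CAD 6,131.50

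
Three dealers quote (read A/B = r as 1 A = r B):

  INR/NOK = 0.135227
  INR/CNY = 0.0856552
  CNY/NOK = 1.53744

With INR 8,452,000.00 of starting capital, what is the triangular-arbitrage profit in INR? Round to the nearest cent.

Profitable loop is INR → NOK → CNY → INR:
INR 8,452,000.00 × 0.135227 = NOK 1,142,938.60
NOK 1,142,938.60 ÷ 1.53744 = CNY 743,403.71
CNY 743,403.71 ÷ 0.0856552 = INR 8,679,026.06
Profit = INR 8,679,026.06 − INR 8,452,000.00

Profit: INR 227,026.06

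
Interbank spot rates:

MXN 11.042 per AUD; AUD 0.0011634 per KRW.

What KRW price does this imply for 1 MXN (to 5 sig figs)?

MXN/KRW = 77.844

1 MXN ÷ 11.042 = 0.0905633 AUD
0.0905633 AUD ÷ 0.0011634 = 77.8437 KRW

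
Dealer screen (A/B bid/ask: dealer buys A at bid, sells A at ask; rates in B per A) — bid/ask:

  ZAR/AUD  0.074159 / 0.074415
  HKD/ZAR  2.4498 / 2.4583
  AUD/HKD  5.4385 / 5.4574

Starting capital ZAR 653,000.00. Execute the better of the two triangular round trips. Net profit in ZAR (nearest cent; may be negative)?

Best loop ZAR → HKD → AUD → ZAR:
ZAR 653,000.00 ÷ 2.4583 (buy HKD at ask) = HKD 265,630.72
HKD 265,630.72 ÷ 5.4574 (buy AUD at ask) = AUD 48,673.49
AUD 48,673.49 ÷ 0.074415 (buy ZAR at ask) = ZAR 654,081.74

Net profit: ZAR 1,081.74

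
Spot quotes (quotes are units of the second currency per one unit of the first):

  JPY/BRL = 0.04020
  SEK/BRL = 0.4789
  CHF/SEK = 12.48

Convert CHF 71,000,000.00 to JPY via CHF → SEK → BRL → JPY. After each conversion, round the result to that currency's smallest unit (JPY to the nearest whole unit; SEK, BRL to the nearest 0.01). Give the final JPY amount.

JPY 10,555,813,731

CHF 71,000,000.00 × 12.48 = SEK 886,080,000.00
SEK 886,080,000.00 × 0.4789 = BRL 424,343,712.00
BRL 424,343,712.00 ÷ 0.04020 = JPY 10,555,813,731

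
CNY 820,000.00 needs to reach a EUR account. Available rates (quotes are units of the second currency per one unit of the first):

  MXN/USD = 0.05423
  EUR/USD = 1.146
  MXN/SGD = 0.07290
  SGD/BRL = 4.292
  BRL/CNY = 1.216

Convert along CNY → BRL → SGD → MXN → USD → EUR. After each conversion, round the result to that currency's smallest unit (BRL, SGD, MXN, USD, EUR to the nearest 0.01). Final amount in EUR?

CNY 820,000.00 ÷ 1.216 = BRL 674,342.11
BRL 674,342.11 ÷ 4.292 = SGD 157,116.06
SGD 157,116.06 ÷ 0.07290 = MXN 2,155,227.16
MXN 2,155,227.16 × 0.05423 = USD 116,877.97
USD 116,877.97 ÷ 1.146 = EUR 101,987.76

EUR 101,987.76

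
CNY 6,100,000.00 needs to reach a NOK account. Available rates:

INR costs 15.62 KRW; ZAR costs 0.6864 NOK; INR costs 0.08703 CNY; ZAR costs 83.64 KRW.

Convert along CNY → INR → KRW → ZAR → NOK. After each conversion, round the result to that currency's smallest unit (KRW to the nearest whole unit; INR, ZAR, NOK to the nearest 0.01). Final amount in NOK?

NOK 8,984,732.09

CNY 6,100,000.00 ÷ 0.08703 = INR 70,090,773.30
INR 70,090,773.30 × 15.62 = KRW 1,094,817,879
KRW 1,094,817,879 ÷ 83.64 = ZAR 13,089,644.66
ZAR 13,089,644.66 × 0.6864 = NOK 8,984,732.09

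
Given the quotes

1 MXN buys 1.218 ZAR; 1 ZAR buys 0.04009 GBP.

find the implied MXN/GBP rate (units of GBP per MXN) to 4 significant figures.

MXN/GBP = 0.04883

1 MXN × 1.218 = 1.218 ZAR
1.218 ZAR × 0.04009 = 0.0488296 GBP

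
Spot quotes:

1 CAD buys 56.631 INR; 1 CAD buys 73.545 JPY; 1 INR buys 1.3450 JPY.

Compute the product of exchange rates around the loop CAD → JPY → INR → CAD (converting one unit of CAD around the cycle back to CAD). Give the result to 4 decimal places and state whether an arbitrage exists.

Around CAD → JPY → INR → CAD: 1 × 73.545 ÷ 1.3450 ÷ 56.631 = 0.965554
Product < 1; profitable direction is CAD → INR → JPY → CAD.

0.9656 (arbitrage exists)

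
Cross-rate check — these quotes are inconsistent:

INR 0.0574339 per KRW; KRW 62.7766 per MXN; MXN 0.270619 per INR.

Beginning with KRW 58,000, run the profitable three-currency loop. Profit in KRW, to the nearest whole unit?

Profit: KRW 1,443

Profitable loop is KRW → MXN → INR → KRW:
KRW 58,000 ÷ 62.7766 = MXN 923.91
MXN 923.91 ÷ 0.270619 = INR 3,414.07
INR 3,414.07 ÷ 0.0574339 = KRW 59,443
Profit = KRW 59,443 − KRW 58,000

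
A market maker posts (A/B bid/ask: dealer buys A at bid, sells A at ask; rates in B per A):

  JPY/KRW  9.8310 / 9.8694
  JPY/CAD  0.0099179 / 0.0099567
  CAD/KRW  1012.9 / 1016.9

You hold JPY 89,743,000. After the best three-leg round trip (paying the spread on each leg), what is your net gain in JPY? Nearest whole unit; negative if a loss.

Best loop JPY → CAD → KRW → JPY:
JPY 89,743,000 × 0.0099179 (sell JPY at bid) = CAD 890,062.10
CAD 890,062.10 × 1012.9 (sell CAD at bid) = KRW 901,543,901
KRW 901,543,901 ÷ 9.8694 (buy JPY at ask) = JPY 91,347,387

Net profit: JPY 1,604,387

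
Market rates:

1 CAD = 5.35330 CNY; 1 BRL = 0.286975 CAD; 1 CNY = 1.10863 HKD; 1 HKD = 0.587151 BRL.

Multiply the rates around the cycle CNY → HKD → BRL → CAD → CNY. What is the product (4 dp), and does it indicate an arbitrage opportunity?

Around CNY → HKD → BRL → CAD → CNY: 1 × 1.10863 × 0.587151 × 0.286975 × 5.35330 = 1.000005
Product ≈ 1 (deviation 0.000%, within rounding noise).

1.0000 (no arbitrage)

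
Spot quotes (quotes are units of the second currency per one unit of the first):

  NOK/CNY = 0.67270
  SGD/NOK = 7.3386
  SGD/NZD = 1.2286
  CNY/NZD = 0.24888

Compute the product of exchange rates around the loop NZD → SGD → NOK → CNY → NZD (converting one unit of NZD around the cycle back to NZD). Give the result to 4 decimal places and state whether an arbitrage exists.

1.0000 (no arbitrage)

Around NZD → SGD → NOK → CNY → NZD: 1 ÷ 1.2286 × 7.3386 × 0.67270 × 0.24888 = 1.000033
Product ≈ 1 (deviation 0.003%, within rounding noise).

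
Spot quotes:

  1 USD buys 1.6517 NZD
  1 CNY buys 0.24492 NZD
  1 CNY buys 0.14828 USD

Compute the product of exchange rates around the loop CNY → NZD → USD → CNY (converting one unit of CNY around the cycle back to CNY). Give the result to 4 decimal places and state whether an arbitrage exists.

1.0000 (no arbitrage)

Around CNY → NZD → USD → CNY: 1 × 0.24492 ÷ 1.6517 ÷ 0.14828 = 1.000024
Product ≈ 1 (deviation 0.002%, within rounding noise).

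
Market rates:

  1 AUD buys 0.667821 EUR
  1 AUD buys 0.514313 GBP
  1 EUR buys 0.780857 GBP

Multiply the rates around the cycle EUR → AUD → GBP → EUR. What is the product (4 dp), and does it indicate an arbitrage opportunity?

Around EUR → AUD → GBP → EUR: 1 ÷ 0.667821 × 0.514313 ÷ 0.780857 = 0.986270
Product < 1; profitable direction is EUR → GBP → AUD → EUR.

0.9863 (arbitrage exists)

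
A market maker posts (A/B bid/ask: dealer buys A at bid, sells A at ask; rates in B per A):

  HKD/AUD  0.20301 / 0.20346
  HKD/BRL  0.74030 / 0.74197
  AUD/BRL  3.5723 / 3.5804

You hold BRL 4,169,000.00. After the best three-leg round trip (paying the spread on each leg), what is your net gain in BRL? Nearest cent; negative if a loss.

Best loop BRL → AUD → HKD → BRL:
BRL 4,169,000.00 ÷ 3.5804 (buy AUD at ask) = AUD 1,164,395.04
AUD 1,164,395.04 ÷ 0.20346 (buy HKD at ask) = HKD 5,722,967.85
HKD 5,722,967.85 × 0.74030 (sell HKD at bid) = BRL 4,236,713.10

Net profit: BRL 67,713.10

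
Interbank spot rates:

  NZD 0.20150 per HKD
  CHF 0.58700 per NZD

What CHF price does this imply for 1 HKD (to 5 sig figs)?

HKD/CHF = 0.11828

1 HKD × 0.20150 = 0.2015 NZD
0.2015 NZD × 0.58700 = 0.11828 CHF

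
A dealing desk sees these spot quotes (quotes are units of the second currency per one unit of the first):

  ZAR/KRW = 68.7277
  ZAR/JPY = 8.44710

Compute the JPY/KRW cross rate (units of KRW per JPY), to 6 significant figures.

1 JPY ÷ 8.44710 = 0.118384 ZAR
0.118384 ZAR × 68.7277 = 8.13625 KRW

JPY/KRW = 8.13625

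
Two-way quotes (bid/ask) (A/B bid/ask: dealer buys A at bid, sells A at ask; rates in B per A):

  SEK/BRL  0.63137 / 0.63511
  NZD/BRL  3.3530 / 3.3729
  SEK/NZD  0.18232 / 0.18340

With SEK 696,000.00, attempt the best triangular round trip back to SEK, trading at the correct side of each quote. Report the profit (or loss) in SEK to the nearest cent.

Net profit: SEK 14,379.44

Best loop SEK → BRL → NZD → SEK:
SEK 696,000.00 × 0.63137 (sell SEK at bid) = BRL 439,433.52
BRL 439,433.52 ÷ 3.3729 (buy NZD at ask) = NZD 130,283.59
NZD 130,283.59 ÷ 0.18340 (buy SEK at ask) = SEK 710,379.44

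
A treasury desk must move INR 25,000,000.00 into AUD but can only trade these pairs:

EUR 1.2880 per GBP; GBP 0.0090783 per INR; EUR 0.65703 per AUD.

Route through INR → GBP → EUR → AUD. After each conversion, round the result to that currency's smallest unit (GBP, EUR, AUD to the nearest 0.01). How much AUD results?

INR 25,000,000.00 × 0.0090783 = GBP 226,957.50
GBP 226,957.50 × 1.2880 = EUR 292,321.26
EUR 292,321.26 ÷ 0.65703 = AUD 444,913.11

AUD 444,913.11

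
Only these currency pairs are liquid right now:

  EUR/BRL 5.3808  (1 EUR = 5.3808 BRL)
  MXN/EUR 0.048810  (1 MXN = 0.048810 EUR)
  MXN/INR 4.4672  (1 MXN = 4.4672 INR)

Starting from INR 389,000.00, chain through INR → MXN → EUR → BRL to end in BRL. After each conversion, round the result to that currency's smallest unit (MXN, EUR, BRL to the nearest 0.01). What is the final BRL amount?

INR 389,000.00 ÷ 4.4672 = MXN 87,079.15
MXN 87,079.15 × 0.048810 = EUR 4,250.33
EUR 4,250.33 × 5.3808 = BRL 22,870.18

BRL 22,870.18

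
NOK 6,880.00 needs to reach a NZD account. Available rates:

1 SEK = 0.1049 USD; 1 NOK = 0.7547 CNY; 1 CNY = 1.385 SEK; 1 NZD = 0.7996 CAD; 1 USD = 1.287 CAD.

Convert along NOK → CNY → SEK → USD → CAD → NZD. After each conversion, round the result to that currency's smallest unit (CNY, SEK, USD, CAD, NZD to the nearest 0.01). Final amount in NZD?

NOK 6,880.00 × 0.7547 = CNY 5,192.34
CNY 5,192.34 × 1.385 = SEK 7,191.39
SEK 7,191.39 × 0.1049 = USD 754.38
USD 754.38 × 1.287 = CAD 970.89
CAD 970.89 ÷ 0.7996 = NZD 1,214.22

NZD 1,214.22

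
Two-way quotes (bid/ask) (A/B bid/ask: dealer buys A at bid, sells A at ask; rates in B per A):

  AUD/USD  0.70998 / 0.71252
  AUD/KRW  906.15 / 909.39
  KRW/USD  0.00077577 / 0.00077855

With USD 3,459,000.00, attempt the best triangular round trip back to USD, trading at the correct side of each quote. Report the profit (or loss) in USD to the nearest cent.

Best loop USD → KRW → AUD → USD:
USD 3,459,000.00 ÷ 0.00077855 (buy KRW at ask) = KRW 4,442,874,575
KRW 4,442,874,575 ÷ 909.39 (buy AUD at ask) = AUD 4,885,554.68
AUD 4,885,554.68 × 0.70998 (sell AUD at bid) = USD 3,468,646.11

Net profit: USD 9,646.11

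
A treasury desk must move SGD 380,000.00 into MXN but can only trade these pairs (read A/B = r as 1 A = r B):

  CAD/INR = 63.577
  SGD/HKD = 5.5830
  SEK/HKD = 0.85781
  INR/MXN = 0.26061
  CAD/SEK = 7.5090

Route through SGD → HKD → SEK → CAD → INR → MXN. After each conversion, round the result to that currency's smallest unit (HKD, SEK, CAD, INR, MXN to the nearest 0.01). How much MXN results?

SGD 380,000.00 × 5.5830 = HKD 2,121,540.00
HKD 2,121,540.00 ÷ 0.85781 = SEK 2,473,205.02
SEK 2,473,205.02 ÷ 7.5090 = CAD 329,365.43
CAD 329,365.43 × 63.577 = INR 20,940,065.94
INR 20,940,065.94 × 0.26061 = MXN 5,457,190.58

MXN 5,457,190.58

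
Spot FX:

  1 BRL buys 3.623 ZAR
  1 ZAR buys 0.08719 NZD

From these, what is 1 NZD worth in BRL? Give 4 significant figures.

NZD/BRL = 3.166

1 NZD ÷ 0.08719 = 11.4692 ZAR
11.4692 ZAR ÷ 3.623 = 3.16567 BRL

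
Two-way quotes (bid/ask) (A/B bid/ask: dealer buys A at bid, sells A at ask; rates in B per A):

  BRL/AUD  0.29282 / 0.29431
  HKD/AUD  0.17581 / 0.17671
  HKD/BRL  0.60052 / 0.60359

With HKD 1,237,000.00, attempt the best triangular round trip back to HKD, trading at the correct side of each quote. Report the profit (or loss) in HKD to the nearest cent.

Best loop HKD → BRL → AUD → HKD:
HKD 1,237,000.00 × 0.60052 (sell HKD at bid) = BRL 742,843.24
BRL 742,843.24 × 0.29282 (sell BRL at bid) = AUD 217,519.36
AUD 217,519.36 ÷ 0.17671 (buy HKD at ask) = HKD 1,230,939.72

Net result: HKD -6,060.28 (no profitable arbitrage after spreads)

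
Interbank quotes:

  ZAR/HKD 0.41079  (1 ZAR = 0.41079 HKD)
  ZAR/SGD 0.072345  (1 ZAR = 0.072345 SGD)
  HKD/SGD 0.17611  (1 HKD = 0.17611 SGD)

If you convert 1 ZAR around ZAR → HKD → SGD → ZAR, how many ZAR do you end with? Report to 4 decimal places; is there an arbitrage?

1.0000 (no arbitrage)

Around ZAR → HKD → SGD → ZAR: 1 × 0.41079 × 0.17611 ÷ 0.072345 = 0.999989
Product ≈ 1 (deviation 0.001%, within rounding noise).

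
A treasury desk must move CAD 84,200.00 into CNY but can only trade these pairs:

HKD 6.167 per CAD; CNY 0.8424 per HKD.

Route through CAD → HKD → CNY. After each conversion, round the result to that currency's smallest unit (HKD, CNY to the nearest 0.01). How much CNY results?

CAD 84,200.00 × 6.167 = HKD 519,261.40
HKD 519,261.40 × 0.8424 = CNY 437,425.80

CNY 437,425.80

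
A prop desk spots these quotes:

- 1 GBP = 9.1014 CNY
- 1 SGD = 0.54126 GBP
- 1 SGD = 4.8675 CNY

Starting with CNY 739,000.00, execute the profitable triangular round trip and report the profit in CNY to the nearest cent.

Profitable loop is CNY → SGD → GBP → CNY:
CNY 739,000.00 ÷ 4.8675 = SGD 151,823.32
SGD 151,823.32 × 0.54126 = GBP 82,175.89
GBP 82,175.89 × 9.1014 = CNY 747,915.64
Profit = CNY 747,915.64 − CNY 739,000.00

Profit: CNY 8,915.64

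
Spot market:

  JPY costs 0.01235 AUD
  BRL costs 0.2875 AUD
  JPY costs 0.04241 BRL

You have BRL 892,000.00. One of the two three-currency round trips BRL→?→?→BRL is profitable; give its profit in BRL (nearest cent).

Profitable loop is BRL → JPY → AUD → BRL:
BRL 892,000.00 ÷ 0.04241 = JPY 21,032,775
JPY 21,032,775 × 0.01235 = AUD 259,754.77
AUD 259,754.77 ÷ 0.2875 = BRL 903,494.87
Profit = BRL 903,494.87 − BRL 892,000.00

Profit: BRL 11,494.87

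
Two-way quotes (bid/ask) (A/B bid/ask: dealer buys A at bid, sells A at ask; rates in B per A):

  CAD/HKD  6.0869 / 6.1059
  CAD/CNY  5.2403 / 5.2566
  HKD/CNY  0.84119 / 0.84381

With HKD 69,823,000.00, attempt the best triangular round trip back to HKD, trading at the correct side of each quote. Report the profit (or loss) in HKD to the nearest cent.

Net profit: HKD 1,193,669.30

Best loop HKD → CAD → CNY → HKD:
HKD 69,823,000.00 ÷ 6.1059 (buy CAD at ask) = CAD 11,435,333.04
CAD 11,435,333.04 × 5.2403 (sell CAD at bid) = CNY 59,924,575.72
CNY 59,924,575.72 ÷ 0.84381 (buy HKD at ask) = HKD 71,016,669.30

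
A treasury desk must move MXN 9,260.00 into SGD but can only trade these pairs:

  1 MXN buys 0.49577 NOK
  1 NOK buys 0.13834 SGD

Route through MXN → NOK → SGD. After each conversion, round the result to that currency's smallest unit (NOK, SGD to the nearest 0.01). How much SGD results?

SGD 635.10

MXN 9,260.00 × 0.49577 = NOK 4,590.83
NOK 4,590.83 × 0.13834 = SGD 635.10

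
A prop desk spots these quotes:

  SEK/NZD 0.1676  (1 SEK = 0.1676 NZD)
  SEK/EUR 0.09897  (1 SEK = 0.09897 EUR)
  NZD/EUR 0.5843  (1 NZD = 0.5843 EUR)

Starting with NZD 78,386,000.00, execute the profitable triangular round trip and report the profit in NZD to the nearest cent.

Profitable loop is NZD → SEK → EUR → NZD:
NZD 78,386,000.00 ÷ 0.1676 = SEK 467,696,897.37
SEK 467,696,897.37 × 0.09897 = EUR 46,287,961.93
EUR 46,287,961.93 ÷ 0.5843 = NZD 79,219,513.83
Profit = NZD 79,219,513.83 − NZD 78,386,000.00

Profit: NZD 833,513.83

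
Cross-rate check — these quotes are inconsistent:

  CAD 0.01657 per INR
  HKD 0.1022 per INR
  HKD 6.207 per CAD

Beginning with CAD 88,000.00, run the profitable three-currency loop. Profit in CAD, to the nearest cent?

Profit: CAD 559.68

Profitable loop is CAD → HKD → INR → CAD:
CAD 88,000.00 × 6.207 = HKD 546,216.00
HKD 546,216.00 ÷ 0.1022 = INR 5,344,579.26
INR 5,344,579.26 × 0.01657 = CAD 88,559.68
Profit = CAD 88,559.68 − CAD 88,000.00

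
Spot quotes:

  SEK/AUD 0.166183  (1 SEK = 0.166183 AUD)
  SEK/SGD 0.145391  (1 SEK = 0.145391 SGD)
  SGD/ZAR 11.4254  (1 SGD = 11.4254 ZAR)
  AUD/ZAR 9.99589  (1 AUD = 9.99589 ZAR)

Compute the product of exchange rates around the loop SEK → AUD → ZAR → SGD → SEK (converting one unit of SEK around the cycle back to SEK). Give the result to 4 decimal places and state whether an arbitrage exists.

1.0000 (no arbitrage)

Around SEK → AUD → ZAR → SGD → SEK: 1 × 0.166183 × 9.99589 ÷ 11.4254 ÷ 0.145391 = 0.999998
Product ≈ 1 (deviation 0.000%, within rounding noise).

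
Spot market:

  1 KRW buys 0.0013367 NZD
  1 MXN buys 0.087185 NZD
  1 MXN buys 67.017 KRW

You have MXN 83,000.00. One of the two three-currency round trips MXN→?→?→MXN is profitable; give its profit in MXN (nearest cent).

Profit: MXN 2,281.58

Profitable loop is MXN → KRW → NZD → MXN:
MXN 83,000.00 × 67.017 = KRW 5,562,411
KRW 5,562,411 × 0.0013367 = NZD 7,435.27
NZD 7,435.27 ÷ 0.087185 = MXN 85,281.58
Profit = MXN 85,281.58 − MXN 83,000.00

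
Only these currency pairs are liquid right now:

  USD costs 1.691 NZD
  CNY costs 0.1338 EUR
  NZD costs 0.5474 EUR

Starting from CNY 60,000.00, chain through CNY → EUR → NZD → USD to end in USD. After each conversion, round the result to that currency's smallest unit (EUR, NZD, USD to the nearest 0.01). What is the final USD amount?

CNY 60,000.00 × 0.1338 = EUR 8,028.00
EUR 8,028.00 ÷ 0.5474 = NZD 14,665.69
NZD 14,665.69 ÷ 1.691 = USD 8,672.79

USD 8,672.79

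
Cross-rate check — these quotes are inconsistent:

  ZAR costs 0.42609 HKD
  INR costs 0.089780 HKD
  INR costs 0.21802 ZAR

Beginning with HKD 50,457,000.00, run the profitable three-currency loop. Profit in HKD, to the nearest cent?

Profitable loop is HKD → INR → ZAR → HKD:
HKD 50,457,000.00 ÷ 0.089780 = INR 562,007,128.54
INR 562,007,128.54 × 0.21802 = ZAR 122,528,794.16
ZAR 122,528,794.16 × 0.42609 = HKD 52,208,293.91
Profit = HKD 52,208,293.91 − HKD 50,457,000.00

Profit: HKD 1,751,293.91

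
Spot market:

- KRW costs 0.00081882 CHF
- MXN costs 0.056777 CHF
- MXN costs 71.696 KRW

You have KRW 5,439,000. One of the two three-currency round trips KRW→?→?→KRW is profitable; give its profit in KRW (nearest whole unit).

Profit: KRW 184,802

Profitable loop is KRW → CHF → MXN → KRW:
KRW 5,439,000 × 0.00081882 = CHF 4,453.56
CHF 4,453.56 ÷ 0.056777 = MXN 78,439.54
MXN 78,439.54 × 71.696 = KRW 5,623,802
Profit = KRW 5,623,802 − KRW 5,439,000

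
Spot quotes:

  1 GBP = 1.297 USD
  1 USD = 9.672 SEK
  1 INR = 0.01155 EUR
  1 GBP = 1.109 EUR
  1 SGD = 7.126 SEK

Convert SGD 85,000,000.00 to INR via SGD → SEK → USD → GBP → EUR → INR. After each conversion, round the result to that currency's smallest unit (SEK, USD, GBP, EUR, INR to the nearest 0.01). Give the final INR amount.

SGD 85,000,000.00 × 7.126 = SEK 605,710,000.00
SEK 605,710,000.00 ÷ 9.672 = USD 62,625,103.39
USD 62,625,103.39 ÷ 1.297 = GBP 48,284,582.41
GBP 48,284,582.41 × 1.109 = EUR 53,547,601.89
EUR 53,547,601.89 ÷ 0.01155 = INR 4,636,156,007.79

INR 4,636,156,007.79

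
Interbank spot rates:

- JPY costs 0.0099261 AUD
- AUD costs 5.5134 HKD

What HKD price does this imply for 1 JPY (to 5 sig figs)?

1 JPY × 0.0099261 = 0.0099261 AUD
0.0099261 AUD × 5.5134 = 0.0547266 HKD

JPY/HKD = 0.054727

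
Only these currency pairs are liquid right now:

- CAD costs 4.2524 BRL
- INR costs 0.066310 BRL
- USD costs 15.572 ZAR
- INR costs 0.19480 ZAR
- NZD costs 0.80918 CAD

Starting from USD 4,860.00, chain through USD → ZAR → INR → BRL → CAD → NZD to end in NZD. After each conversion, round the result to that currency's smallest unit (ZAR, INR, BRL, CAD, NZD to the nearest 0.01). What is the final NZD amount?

NZD 7,486.71

USD 4,860.00 × 15.572 = ZAR 75,679.92
ZAR 75,679.92 ÷ 0.19480 = INR 388,500.62
INR 388,500.62 × 0.066310 = BRL 25,761.48
BRL 25,761.48 ÷ 4.2524 = CAD 6,058.10
CAD 6,058.10 ÷ 0.80918 = NZD 7,486.71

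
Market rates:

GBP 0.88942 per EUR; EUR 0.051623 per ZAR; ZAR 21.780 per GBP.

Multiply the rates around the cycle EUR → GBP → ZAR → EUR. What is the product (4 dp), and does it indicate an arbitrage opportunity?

Around EUR → GBP → ZAR → EUR: 1 × 0.88942 × 21.780 × 0.051623 = 1.000018
Product ≈ 1 (deviation 0.002%, within rounding noise).

1.0000 (no arbitrage)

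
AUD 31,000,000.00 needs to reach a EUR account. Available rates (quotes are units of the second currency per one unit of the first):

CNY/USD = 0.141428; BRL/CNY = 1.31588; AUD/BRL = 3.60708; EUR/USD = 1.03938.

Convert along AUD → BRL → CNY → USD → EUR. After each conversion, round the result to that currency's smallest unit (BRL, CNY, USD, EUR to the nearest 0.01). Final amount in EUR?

EUR 20,021,416.42

AUD 31,000,000.00 × 3.60708 = BRL 111,819,480.00
BRL 111,819,480.00 × 1.31588 = CNY 147,141,017.34
CNY 147,141,017.34 × 0.141428 = USD 20,809,859.80
USD 20,809,859.80 ÷ 1.03938 = EUR 20,021,416.42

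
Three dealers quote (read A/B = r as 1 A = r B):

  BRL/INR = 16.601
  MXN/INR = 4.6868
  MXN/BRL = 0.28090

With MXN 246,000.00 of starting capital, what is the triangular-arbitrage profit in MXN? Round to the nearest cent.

Profit: MXN 1,243.87

Profitable loop is MXN → INR → BRL → MXN:
MXN 246,000.00 × 4.6868 = INR 1,152,952.80
INR 1,152,952.80 ÷ 16.601 = BRL 69,450.80
BRL 69,450.80 ÷ 0.28090 = MXN 247,243.87
Profit = MXN 247,243.87 − MXN 246,000.00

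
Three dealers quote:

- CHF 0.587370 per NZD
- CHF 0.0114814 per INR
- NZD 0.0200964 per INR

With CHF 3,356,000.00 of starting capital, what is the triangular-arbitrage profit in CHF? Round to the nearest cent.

Profit: CHF 94,302.18

Profitable loop is CHF → INR → NZD → CHF:
CHF 3,356,000.00 ÷ 0.0114814 = INR 292,298,848.57
INR 292,298,848.57 × 0.0200964 = NZD 5,874,154.58
NZD 5,874,154.58 × 0.587370 = CHF 3,450,302.18
Profit = CHF 3,450,302.18 − CHF 3,356,000.00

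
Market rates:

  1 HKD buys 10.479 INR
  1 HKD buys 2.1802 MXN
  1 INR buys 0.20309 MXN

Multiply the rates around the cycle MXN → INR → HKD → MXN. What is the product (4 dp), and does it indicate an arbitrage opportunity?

Around MXN → INR → HKD → MXN: 1 ÷ 0.20309 ÷ 10.479 × 2.1802 = 1.024443
Product > 1; profitable direction is MXN → INR → HKD → MXN.

1.0244 (arbitrage exists)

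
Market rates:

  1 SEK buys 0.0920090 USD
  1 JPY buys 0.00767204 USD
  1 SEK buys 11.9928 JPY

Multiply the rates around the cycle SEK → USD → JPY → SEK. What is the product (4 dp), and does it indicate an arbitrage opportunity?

1.0000 (no arbitrage)

Around SEK → USD → JPY → SEK: 1 × 0.0920090 ÷ 0.00767204 ÷ 11.9928 = 0.999997
Product ≈ 1 (deviation 0.000%, within rounding noise).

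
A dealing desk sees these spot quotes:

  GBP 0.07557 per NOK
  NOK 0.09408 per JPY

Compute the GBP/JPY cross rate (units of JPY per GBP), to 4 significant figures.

GBP/JPY = 140.7

1 GBP ÷ 0.07557 = 13.2328 NOK
13.2328 NOK ÷ 0.09408 = 140.654 JPY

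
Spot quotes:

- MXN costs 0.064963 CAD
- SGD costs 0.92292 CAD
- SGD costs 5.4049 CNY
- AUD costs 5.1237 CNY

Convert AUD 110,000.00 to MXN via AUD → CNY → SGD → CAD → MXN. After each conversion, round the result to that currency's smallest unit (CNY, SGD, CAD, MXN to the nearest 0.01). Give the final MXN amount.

MXN 1,481,448.98

AUD 110,000.00 × 5.1237 = CNY 563,607.00
CNY 563,607.00 ÷ 5.4049 = SGD 104,277.04
SGD 104,277.04 × 0.92292 = CAD 96,239.37
CAD 96,239.37 ÷ 0.064963 = MXN 1,481,448.98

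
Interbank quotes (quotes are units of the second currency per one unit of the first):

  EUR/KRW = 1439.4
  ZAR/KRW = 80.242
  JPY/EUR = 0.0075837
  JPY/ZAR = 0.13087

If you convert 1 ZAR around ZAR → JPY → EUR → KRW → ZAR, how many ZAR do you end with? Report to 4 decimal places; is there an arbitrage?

1.0395 (arbitrage exists)

Around ZAR → JPY → EUR → KRW → ZAR: 1 ÷ 0.13087 × 0.0075837 × 1439.4 ÷ 80.242 = 1.039491
Product > 1; profitable direction is ZAR → JPY → EUR → KRW → ZAR.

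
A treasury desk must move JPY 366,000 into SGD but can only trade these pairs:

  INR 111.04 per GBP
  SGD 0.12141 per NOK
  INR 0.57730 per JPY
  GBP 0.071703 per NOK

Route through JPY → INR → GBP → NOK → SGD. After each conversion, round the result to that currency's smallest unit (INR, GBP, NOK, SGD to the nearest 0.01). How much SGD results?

JPY 366,000 × 0.57730 = INR 211,291.80
INR 211,291.80 ÷ 111.04 = GBP 1,902.84
GBP 1,902.84 ÷ 0.071703 = NOK 26,537.80
NOK 26,537.80 × 0.12141 = SGD 3,221.95

SGD 3,221.95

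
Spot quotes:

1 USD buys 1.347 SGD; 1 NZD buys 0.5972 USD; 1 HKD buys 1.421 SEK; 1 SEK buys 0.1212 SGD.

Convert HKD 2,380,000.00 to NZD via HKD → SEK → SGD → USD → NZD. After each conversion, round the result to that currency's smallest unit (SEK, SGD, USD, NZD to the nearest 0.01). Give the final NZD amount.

HKD 2,380,000.00 × 1.421 = SEK 3,381,980.00
SEK 3,381,980.00 × 0.1212 = SGD 409,895.98
SGD 409,895.98 ÷ 1.347 = USD 304,302.88
USD 304,302.88 ÷ 0.5972 = NZD 509,549.36

NZD 509,549.36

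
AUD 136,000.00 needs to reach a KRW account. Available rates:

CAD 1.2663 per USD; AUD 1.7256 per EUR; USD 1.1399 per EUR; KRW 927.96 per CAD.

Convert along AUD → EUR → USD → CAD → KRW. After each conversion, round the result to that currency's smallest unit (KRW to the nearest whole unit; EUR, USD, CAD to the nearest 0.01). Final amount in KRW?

AUD 136,000.00 ÷ 1.7256 = EUR 78,813.17
EUR 78,813.17 × 1.1399 = USD 89,839.13
USD 89,839.13 × 1.2663 = CAD 113,763.29
CAD 113,763.29 × 927.96 = KRW 105,567,783

KRW 105,567,783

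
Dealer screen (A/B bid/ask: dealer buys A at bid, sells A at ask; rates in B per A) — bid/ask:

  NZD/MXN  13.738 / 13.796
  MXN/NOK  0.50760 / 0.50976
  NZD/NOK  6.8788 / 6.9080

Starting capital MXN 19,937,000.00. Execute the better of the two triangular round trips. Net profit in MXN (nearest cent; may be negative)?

Best loop MXN → NOK → NZD → MXN:
MXN 19,937,000.00 × 0.50760 (sell MXN at bid) = NOK 10,120,021.20
NOK 10,120,021.20 ÷ 6.9080 (buy NZD at ask) = NZD 1,464,971.22
NZD 1,464,971.22 × 13.738 (sell NZD at bid) = MXN 20,125,774.64

Net profit: MXN 188,774.64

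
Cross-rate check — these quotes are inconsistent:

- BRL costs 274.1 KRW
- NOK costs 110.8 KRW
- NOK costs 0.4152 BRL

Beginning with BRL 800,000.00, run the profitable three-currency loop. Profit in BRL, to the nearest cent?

Profit: BRL 21,706.28

Profitable loop is BRL → KRW → NOK → BRL:
BRL 800,000.00 × 274.1 = KRW 219,280,000
KRW 219,280,000 ÷ 110.8 = NOK 1,979,061.37
NOK 1,979,061.37 × 0.4152 = BRL 821,706.28
Profit = BRL 821,706.28 − BRL 800,000.00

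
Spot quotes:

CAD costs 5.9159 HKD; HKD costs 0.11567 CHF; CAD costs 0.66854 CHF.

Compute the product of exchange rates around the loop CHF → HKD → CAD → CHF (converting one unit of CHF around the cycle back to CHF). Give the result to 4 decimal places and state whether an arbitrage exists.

Around CHF → HKD → CAD → CHF: 1 ÷ 0.11567 ÷ 5.9159 × 0.66854 = 0.976980
Product < 1; profitable direction is CHF → CAD → HKD → CHF.

0.9770 (arbitrage exists)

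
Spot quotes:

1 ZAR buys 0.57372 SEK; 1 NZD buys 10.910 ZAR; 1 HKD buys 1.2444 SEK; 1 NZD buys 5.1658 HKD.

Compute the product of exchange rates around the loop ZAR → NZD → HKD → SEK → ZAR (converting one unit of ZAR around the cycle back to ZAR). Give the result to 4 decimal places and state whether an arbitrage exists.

Around ZAR → NZD → HKD → SEK → ZAR: 1 ÷ 10.910 × 5.1658 × 1.2444 ÷ 0.57372 = 1.027006
Product > 1; profitable direction is ZAR → NZD → HKD → SEK → ZAR.

1.0270 (arbitrage exists)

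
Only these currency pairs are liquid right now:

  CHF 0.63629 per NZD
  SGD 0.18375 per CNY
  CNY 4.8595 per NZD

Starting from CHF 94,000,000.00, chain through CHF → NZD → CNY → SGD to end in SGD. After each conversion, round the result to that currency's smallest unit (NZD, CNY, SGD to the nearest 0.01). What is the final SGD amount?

CHF 94,000,000.00 ÷ 0.63629 = NZD 147,731,380.35
NZD 147,731,380.35 × 4.8595 = CNY 717,900,642.81
CNY 717,900,642.81 × 0.18375 = SGD 131,914,243.12

SGD 131,914,243.12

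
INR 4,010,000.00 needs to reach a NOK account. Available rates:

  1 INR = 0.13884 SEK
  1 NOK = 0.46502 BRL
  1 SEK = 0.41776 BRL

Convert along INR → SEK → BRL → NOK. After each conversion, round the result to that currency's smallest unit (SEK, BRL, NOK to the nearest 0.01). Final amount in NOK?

INR 4,010,000.00 × 0.13884 = SEK 556,748.40
SEK 556,748.40 × 0.41776 = BRL 232,587.21
BRL 232,587.21 ÷ 0.46502 = NOK 500,166.04

NOK 500,166.04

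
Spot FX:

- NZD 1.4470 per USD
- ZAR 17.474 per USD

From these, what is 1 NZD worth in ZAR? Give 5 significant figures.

NZD/ZAR = 12.076

1 NZD ÷ 1.4470 = 0.691085 USD
0.691085 USD × 17.474 = 12.076 ZAR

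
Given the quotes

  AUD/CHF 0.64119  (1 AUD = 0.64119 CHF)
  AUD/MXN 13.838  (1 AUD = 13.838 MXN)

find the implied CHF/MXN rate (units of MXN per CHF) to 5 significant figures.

1 CHF ÷ 0.64119 = 1.5596 AUD
1.5596 AUD × 13.838 = 21.5817 MXN

CHF/MXN = 21.582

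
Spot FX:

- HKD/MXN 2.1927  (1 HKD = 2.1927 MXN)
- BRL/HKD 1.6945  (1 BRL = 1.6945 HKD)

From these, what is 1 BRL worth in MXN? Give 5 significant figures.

1 BRL × 1.6945 = 1.6945 HKD
1.6945 HKD × 2.1927 = 3.71553 MXN

BRL/MXN = 3.7155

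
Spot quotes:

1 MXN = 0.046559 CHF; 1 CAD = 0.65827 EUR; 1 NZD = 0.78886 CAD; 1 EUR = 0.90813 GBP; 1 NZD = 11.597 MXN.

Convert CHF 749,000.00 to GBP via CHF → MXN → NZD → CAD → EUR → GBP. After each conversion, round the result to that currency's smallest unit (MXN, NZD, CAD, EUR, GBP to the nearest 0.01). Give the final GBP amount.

CHF 749,000.00 ÷ 0.046559 = MXN 16,087,115.27
MXN 16,087,115.27 ÷ 11.597 = NZD 1,387,179.04
NZD 1,387,179.04 × 0.78886 = CAD 1,094,290.06
CAD 1,094,290.06 × 0.65827 = EUR 720,338.32
EUR 720,338.32 × 0.90813 = GBP 654,160.84

GBP 654,160.84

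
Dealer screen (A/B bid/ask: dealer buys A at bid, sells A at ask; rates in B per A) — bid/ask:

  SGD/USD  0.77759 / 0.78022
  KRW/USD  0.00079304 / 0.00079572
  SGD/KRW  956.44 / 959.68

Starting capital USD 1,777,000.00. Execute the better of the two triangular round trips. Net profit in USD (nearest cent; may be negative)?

Net profit: USD 32,469.96

Best loop USD → KRW → SGD → USD:
USD 1,777,000.00 ÷ 0.00079572 (buy KRW at ask) = KRW 2,233,197,607
KRW 2,233,197,607 ÷ 959.68 (buy SGD at ask) = SGD 2,327,023.18
SGD 2,327,023.18 × 0.77759 (sell SGD at bid) = USD 1,809,469.96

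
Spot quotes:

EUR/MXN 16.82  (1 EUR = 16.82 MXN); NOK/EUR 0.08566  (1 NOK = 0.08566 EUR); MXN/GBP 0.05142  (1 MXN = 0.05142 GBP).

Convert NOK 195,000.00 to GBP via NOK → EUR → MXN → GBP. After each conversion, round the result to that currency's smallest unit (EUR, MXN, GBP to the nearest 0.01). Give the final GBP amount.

GBP 14,446.77

NOK 195,000.00 × 0.08566 = EUR 16,703.70
EUR 16,703.70 × 16.82 = MXN 280,956.23
MXN 280,956.23 × 0.05142 = GBP 14,446.77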